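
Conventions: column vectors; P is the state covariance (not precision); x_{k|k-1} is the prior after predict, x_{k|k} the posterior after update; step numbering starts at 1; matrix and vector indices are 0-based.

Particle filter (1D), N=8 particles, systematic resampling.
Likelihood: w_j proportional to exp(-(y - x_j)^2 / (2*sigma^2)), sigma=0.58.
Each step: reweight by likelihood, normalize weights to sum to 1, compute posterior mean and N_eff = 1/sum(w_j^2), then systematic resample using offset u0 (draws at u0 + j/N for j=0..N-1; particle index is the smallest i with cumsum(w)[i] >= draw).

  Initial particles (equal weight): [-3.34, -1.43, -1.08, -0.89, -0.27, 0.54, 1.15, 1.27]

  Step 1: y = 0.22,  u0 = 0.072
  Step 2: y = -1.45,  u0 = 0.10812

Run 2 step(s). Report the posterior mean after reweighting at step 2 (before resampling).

step 1: w=[0.0000, 0.0076, 0.0354, 0.0700, 0.3059, 0.3753, 0.1208, 0.0849]  mean=0.2553  Neff=3.8105  idx=[3, 4, 4, 5, 5, 5, 6, 7]
step 2: w=[0.7063, 0.1421, 0.1421, 0.0031, 0.0031, 0.0031, 0.0000, 0.0000]  mean=-0.7002  Neff=1.8542  idx=[0, 0, 0, 0, 0, 1, 2, 2]

post_mean = -0.7002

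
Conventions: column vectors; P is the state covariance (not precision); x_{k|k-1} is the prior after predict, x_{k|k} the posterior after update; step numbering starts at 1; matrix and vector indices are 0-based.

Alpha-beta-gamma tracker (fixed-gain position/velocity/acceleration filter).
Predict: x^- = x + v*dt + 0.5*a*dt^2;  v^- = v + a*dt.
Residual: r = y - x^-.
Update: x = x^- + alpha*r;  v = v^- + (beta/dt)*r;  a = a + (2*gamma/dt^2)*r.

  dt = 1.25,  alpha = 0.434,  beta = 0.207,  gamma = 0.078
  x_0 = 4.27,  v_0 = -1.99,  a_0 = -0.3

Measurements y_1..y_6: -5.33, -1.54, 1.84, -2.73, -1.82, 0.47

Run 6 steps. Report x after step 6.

x_post = -0.6557

step 1: x_pred=1.5481  r=-6.8781  x^+=-1.4370  v^+=-3.5040  a^+=-0.9867
step 2: x_pred=-6.5879  r=5.0479  x^+=-4.3971  v^+=-3.9015  a^+=-0.4827
step 3: x_pred=-9.6511  r=11.4911  x^+=-4.6640  v^+=-2.6020  a^+=0.6645
step 4: x_pred=-7.3972  r=4.6672  x^+=-5.3717  v^+=-0.9984  a^+=1.1305
step 5: x_pred=-5.7365  r=3.9165  x^+=-4.0367  v^+=1.0633  a^+=1.5215
step 6: x_pred=-1.5189  r=1.9889  x^+=-0.6557  v^+=3.2946  a^+=1.7201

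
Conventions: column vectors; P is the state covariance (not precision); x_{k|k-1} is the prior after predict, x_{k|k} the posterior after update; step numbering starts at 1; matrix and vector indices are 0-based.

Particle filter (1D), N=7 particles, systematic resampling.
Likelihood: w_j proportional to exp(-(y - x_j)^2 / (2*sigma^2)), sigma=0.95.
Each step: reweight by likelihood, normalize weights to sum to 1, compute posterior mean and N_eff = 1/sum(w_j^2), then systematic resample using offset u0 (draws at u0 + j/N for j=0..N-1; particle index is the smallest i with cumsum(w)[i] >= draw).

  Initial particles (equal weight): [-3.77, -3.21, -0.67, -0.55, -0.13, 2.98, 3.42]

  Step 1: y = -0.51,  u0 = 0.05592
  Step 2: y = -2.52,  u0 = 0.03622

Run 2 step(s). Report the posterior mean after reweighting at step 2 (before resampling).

post_mean = -0.5742

step 1: w=[0.0009, 0.0060, 0.3365, 0.3410, 0.3151, 0.0004, 0.0001]  mean=-0.4754  Neff=3.0412  idx=[2, 2, 2, 3, 3, 4, 4]
step 2: w=[0.1955, 0.1955, 0.1955, 0.1517, 0.1517, 0.0550, 0.0550]  mean=-0.5742  Neff=5.9960  idx=[0, 0, 1, 2, 3, 4, 5]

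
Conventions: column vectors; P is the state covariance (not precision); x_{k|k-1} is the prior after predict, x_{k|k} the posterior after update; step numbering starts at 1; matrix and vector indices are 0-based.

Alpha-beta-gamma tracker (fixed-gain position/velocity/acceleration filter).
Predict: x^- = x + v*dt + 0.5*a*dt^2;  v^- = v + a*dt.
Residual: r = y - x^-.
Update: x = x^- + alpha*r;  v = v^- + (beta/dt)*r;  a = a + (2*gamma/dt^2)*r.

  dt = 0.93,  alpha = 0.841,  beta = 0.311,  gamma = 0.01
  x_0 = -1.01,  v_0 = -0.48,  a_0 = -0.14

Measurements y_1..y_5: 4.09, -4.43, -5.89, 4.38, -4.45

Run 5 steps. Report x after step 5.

step 1: x_pred=-1.5169  r=5.6069  x^+=3.1985  v^+=1.2648  a^+=-0.0103
step 2: x_pred=4.3703  r=-8.8003  x^+=-3.0308  v^+=-1.6877  a^+=-0.2138
step 3: x_pred=-4.6928  r=-1.1972  x^+=-5.6996  v^+=-2.2869  a^+=-0.2415
step 4: x_pred=-7.9309  r=12.3109  x^+=2.4226  v^+=1.6053  a^+=0.0432
step 5: x_pred=3.9342  r=-8.3842  x^+=-3.1169  v^+=-1.1583  a^+=-0.1507

x_post = -3.1169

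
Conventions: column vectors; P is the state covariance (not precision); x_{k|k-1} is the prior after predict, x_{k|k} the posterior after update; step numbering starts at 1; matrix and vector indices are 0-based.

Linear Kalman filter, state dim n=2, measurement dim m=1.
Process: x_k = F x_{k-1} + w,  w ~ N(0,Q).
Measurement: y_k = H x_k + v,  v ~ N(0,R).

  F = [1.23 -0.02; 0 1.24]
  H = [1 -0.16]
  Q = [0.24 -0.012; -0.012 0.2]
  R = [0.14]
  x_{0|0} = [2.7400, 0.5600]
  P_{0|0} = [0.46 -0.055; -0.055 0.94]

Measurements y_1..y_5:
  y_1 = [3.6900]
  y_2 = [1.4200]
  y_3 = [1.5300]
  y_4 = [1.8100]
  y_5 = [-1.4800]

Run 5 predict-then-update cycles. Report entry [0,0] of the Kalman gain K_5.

K[0,0] = 0.6614

step 1: x^-=[3.3590, 0.6944]  P^-=[0.9390 -0.1192; -0.1192 1.6453]  S=[1.1593]  K=[0.8265; -0.3299]  nu=[0.4421]  x^+=[3.7244, 0.5485]  P^+=[0.1472 0.1969; 0.1969 1.5192]
step 2: x^-=[4.5700, 0.6802]  P^-=[0.4536 0.2506; 0.2506 2.5359]  S=[0.5784]  K=[0.7150; -0.2682]  nu=[-3.0412]  x^+=[2.3955, 1.4959]  P^+=[0.1579 0.3615; 0.3615 2.4943]
step 3: x^-=[2.9166, 1.8550]  P^-=[0.4622 0.4775; 0.4775 4.0352]  S=[0.5527]  K=[0.6980; -0.3041]  nu=[-1.0898]  x^+=[2.1559, 2.1864]  P^+=[0.1929 0.5949; 0.5949 3.9841]
step 4: x^-=[2.6080, 2.7112]  P^-=[0.5042 0.7965; 0.7965 6.3259]  S=[0.5512]  K=[0.6834; -0.3912]  nu=[-0.3642]  x^+=[2.3591, 2.8537]  P^+=[0.2467 0.9439; 0.9439 6.2415]
step 5: x^-=[2.8446, 3.5385]  P^-=[0.5693 1.2728; 1.2728 9.7970]  S=[0.5528]  K=[0.6614; -0.5331]  nu=[-3.7584]  x^+=[0.3586, 5.5422]  P^+=[0.3274 1.4677; 1.4677 9.6399]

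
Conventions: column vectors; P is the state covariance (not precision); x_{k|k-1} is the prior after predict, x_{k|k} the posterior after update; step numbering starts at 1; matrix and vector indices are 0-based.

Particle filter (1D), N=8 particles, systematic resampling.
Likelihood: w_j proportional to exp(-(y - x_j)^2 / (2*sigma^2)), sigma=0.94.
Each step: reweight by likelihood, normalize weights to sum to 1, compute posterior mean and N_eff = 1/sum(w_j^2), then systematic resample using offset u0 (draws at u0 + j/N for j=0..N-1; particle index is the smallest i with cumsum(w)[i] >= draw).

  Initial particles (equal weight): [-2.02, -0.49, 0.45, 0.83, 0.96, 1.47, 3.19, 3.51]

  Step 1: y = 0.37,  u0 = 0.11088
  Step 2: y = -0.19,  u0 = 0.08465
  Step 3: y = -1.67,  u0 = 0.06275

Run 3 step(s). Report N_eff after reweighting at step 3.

N_eff = 2.6239

step 1: w=[0.0101, 0.1678, 0.2541, 0.2262, 0.2094, 0.1286, 0.0028, 0.0010]  mean=0.6020  Neff=4.8922  idx=[1, 2, 2, 3, 3, 4, 4, 5]
step 2: w=[0.1979, 0.1651, 0.1651, 0.1156, 0.1156, 0.0985, 0.0985, 0.0438]  mean=0.4970  Neff=7.0568  idx=[0, 1, 1, 2, 3, 4, 5, 7]
step 3: w=[0.5887, 0.1018, 0.1018, 0.1018, 0.0377, 0.0377, 0.0258, 0.0049]  mean=-0.0565  Neff=2.6239  idx=[0, 0, 0, 0, 0, 1, 3, 5]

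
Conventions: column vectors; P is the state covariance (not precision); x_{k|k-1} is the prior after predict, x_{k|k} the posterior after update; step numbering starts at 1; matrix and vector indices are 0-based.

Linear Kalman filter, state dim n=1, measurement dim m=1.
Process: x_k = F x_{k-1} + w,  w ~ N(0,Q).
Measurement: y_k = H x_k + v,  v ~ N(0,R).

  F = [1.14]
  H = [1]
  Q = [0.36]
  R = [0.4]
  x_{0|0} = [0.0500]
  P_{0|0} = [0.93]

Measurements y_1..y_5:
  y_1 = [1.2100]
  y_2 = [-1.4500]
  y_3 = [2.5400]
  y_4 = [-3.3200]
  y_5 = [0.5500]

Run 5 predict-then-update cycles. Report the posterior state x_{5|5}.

step 1: x^-=[0.0570]  P^-=[1.5686]  S=[1.9686]  K=[0.7968]  nu=[1.1530]  x^+=[0.9757]  P^+=[0.3187]
step 2: x^-=[1.1123]  P^-=[0.7742]  S=[1.1742]  K=[0.6593]  nu=[-2.5623]  x^+=[-0.5771]  P^+=[0.2637]
step 3: x^-=[-0.6579]  P^-=[0.7028]  S=[1.1028]  K=[0.6373]  nu=[3.1979]  x^+=[1.3800]  P^+=[0.2549]
step 4: x^-=[1.5732]  P^-=[0.6913]  S=[1.0913]  K=[0.6335]  nu=[-4.8932]  x^+=[-1.5264]  P^+=[0.2534]
step 5: x^-=[-1.7401]  P^-=[0.6893]  S=[1.0893]  K=[0.6328]  nu=[2.2901]  x^+=[-0.2910]  P^+=[0.2531]

x_post = [-0.2910]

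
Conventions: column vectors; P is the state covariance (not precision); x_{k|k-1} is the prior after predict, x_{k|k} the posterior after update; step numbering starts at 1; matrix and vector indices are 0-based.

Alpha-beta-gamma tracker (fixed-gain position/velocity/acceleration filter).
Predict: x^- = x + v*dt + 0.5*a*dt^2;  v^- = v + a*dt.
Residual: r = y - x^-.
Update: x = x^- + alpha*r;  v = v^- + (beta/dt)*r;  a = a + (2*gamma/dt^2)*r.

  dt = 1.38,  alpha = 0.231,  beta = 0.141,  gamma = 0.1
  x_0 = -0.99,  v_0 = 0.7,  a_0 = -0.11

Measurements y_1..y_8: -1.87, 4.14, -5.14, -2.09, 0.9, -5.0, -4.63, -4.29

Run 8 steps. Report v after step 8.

step 1: x_pred=-0.1287  r=-1.7413  x^+=-0.5310  v^+=0.3703  a^+=-0.2929
step 2: x_pred=-0.2988  r=4.4388  x^+=0.7265  v^+=0.4197  a^+=0.1733
step 3: x_pred=1.4707  r=-6.6107  x^+=-0.0564  v^+=-0.0166  a^+=-0.5210
step 4: x_pred=-0.5754  r=-1.5146  x^+=-0.9252  v^+=-0.8903  a^+=-0.6800
step 5: x_pred=-2.8014  r=3.7014  x^+=-1.9464  v^+=-1.4505  a^+=-0.2913
step 6: x_pred=-4.2255  r=-0.7745  x^+=-4.4044  v^+=-1.9317  a^+=-0.3726
step 7: x_pred=-7.4249  r=2.7949  x^+=-6.7793  v^+=-2.1604  a^+=-0.0791
step 8: x_pred=-9.8359  r=5.5459  x^+=-8.5548  v^+=-1.7029  a^+=0.5033

v_post = -1.7029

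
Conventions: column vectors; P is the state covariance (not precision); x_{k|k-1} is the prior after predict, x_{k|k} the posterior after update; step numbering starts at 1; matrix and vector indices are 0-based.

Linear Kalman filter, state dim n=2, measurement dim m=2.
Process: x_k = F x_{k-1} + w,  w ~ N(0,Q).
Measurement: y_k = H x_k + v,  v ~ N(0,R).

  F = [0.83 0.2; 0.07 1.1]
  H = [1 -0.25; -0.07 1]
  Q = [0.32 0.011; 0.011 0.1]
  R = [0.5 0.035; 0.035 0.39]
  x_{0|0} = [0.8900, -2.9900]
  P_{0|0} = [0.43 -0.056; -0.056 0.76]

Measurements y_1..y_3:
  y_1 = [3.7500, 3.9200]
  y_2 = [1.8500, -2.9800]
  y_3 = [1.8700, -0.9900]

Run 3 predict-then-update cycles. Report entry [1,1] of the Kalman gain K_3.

step 1: x^-=[0.1407, -3.2267]  P^-=[0.6280 0.1513; 0.1513 1.0131]  S=[1.1157 -0.1083; -0.1083 1.3850]  K=[0.5406 0.1198; -0.0213 0.7222]  nu=[2.8026, 7.1565]  x^+=[2.5130, 1.8818]  P^+=[0.2961 0.0864; 0.0864 0.2869]
step 2: x^-=[2.4621, 2.2459]  P^-=[0.5641 0.1714; 0.1714 0.4620]  S=[1.0073 0.0544; 0.0544 0.8307]  K=[0.5107 0.1253; 0.0263 0.5399]  nu=[-0.0506, -5.0535]  x^+=[1.8029, -0.4840]  P^+=[0.2814 0.0864; 0.0864 0.2175]
step 3: x^-=[1.3996, -0.4061]  P^-=[0.5512 0.1553; 0.1553 0.3779]  S=[0.9972 0.0600; 0.0600 0.7489]  K=[0.5069 0.1153; 0.0317 0.4876]  nu=[0.3688, -0.4859]  x^+=[1.5306, -0.6314]  P^+=[0.2780 0.0822; 0.0822 0.1970]

K[1,1] = 0.4876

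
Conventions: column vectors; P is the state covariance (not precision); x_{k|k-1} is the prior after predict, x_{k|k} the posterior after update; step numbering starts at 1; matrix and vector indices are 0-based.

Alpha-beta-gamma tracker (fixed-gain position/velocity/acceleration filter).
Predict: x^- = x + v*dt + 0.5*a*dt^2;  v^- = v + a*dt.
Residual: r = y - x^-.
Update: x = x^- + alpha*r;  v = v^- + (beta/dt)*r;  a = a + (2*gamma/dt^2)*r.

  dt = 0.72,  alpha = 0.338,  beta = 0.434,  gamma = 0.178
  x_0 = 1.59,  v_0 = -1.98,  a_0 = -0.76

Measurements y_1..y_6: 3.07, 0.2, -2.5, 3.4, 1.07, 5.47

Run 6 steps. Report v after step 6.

v_post = 5.1188

step 1: x_pred=-0.0326  r=3.1026  x^+=1.0161  v^+=-0.6570  a^+=1.3706
step 2: x_pred=0.8983  r=-0.6983  x^+=0.6623  v^+=-0.0911  a^+=0.8911
step 3: x_pred=0.8277  r=-3.3277  x^+=-0.2971  v^+=-1.4553  a^+=-1.3941
step 4: x_pred=-1.7063  r=5.1063  x^+=0.0196  v^+=0.6189  a^+=2.1125
step 5: x_pred=1.0128  r=0.0572  x^+=1.0321  v^+=2.1744  a^+=2.1518
step 6: x_pred=3.1554  r=2.3146  x^+=3.9377  v^+=5.1188  a^+=3.7413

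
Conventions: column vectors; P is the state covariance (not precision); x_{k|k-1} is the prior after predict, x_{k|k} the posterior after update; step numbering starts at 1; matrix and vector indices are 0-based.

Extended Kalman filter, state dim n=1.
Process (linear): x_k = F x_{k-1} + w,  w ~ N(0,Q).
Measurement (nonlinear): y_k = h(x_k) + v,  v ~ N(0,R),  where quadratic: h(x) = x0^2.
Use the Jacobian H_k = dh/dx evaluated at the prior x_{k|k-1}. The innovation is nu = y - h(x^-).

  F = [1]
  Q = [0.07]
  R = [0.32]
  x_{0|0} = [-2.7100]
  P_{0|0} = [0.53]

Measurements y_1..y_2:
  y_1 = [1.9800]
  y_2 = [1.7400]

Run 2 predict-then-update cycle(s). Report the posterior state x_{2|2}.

step 1: x^-=[-2.7100]  P^-=[0.6000]  H_jac=[-5.4200]  S=[17.9458]  K=[-0.1812]  nu=[-5.3641]  x^+=[-1.7380]  P^+=[0.0107]
step 2: x^-=[-1.7380]  P^-=[0.0807]  H_jac=[-3.4759]  S=[1.2950]  K=[-0.2166]  nu=[-1.2805]  x^+=[-1.4606]  P^+=[0.0199]

x_post = [-1.4606]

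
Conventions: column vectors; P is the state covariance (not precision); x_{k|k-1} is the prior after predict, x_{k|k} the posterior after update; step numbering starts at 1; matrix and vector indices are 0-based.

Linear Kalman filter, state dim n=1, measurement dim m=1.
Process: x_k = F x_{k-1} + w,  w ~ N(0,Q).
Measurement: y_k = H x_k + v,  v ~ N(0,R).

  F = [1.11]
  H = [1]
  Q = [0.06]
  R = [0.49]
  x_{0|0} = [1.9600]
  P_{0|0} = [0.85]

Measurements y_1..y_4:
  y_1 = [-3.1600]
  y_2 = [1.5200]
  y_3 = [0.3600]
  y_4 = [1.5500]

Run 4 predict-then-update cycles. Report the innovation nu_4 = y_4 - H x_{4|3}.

step 1: x^-=[2.1756]  P^-=[1.1073]  S=[1.5973]  K=[0.6932]  nu=[-5.3356]  x^+=[-1.5232]  P^+=[0.3397]
step 2: x^-=[-1.6907]  P^-=[0.4785]  S=[0.9685]  K=[0.4941]  nu=[3.2107]  x^+=[-0.1044]  P^+=[0.2421]
step 3: x^-=[-0.1159]  P^-=[0.3583]  S=[0.8483]  K=[0.4224]  nu=[0.4759]  x^+=[0.0851]  P^+=[0.2070]
step 4: x^-=[0.0945]  P^-=[0.3150]  S=[0.8050]  K=[0.3913]  nu=[1.4555]  x^+=[0.6640]  P^+=[0.1917]

innov = [1.4555]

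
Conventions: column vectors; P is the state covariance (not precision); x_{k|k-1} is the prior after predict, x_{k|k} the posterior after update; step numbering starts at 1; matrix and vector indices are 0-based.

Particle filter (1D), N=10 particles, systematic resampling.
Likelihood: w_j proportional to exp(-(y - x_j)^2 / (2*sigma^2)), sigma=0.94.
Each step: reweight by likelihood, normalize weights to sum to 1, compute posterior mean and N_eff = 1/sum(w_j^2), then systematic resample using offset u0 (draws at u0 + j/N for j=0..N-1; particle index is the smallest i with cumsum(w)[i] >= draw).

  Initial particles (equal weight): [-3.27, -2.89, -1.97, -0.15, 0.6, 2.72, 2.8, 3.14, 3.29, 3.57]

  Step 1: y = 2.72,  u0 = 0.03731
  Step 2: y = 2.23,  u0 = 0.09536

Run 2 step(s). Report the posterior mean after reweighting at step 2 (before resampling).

post_mean = 2.9457

step 1: w=[0.0000, 0.0000, 0.0000, 0.0021, 0.0175, 0.2229, 0.2221, 0.2017, 0.1855, 0.1481]  mean=3.0109  Neff=5.0922  idx=[5, 5, 5, 6, 6, 7, 7, 8, 8, 9]
step 2: w=[0.1255, 0.1255, 0.1255, 0.1196, 0.1196, 0.0900, 0.0900, 0.0761, 0.0761, 0.0520]  mean=2.9457  Neff=9.4019  idx=[0, 1, 2, 3, 3, 4, 5, 6, 8, 9]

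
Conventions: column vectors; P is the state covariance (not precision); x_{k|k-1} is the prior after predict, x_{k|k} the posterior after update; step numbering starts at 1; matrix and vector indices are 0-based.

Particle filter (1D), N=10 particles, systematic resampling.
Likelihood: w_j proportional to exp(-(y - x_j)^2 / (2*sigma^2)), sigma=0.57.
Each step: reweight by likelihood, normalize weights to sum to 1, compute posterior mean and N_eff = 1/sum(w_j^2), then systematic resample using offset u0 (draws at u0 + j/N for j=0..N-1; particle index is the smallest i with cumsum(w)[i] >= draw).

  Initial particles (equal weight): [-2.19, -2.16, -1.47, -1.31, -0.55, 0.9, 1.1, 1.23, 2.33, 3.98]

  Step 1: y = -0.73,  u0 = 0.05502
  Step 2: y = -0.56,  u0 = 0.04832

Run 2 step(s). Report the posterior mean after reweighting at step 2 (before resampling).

post_mean = -0.7661

step 1: w=[0.0181, 0.0206, 0.2066, 0.2860, 0.4566, 0.0080, 0.0028, 0.0013, 0.0000, 0.0000]  mean=-1.0017  Neff=2.9960  idx=[2, 2, 3, 3, 3, 4, 4, 4, 4, 4]
step 2: w=[0.0410, 0.0410, 0.0617, 0.0617, 0.0617, 0.1466, 0.1466, 0.1466, 0.1466, 0.1466]  mean=-0.7661  Neff=8.1820  idx=[1, 3, 4, 5, 6, 6, 7, 8, 8, 9]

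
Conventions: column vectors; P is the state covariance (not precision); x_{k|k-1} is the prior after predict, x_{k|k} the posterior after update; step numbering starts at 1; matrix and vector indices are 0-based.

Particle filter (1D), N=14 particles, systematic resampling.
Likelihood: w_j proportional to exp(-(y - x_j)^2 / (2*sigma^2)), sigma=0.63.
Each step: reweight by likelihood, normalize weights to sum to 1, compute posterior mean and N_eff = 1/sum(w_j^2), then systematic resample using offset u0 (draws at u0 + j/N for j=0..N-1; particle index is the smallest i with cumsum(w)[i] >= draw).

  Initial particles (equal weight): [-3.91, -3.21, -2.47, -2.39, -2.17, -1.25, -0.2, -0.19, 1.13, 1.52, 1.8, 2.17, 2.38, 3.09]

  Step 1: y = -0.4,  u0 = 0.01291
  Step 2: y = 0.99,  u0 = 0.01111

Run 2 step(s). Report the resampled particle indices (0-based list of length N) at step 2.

step 1: w=[0.0000, 0.0000, 0.0019, 0.0028, 0.0081, 0.1681, 0.3971, 0.3950, 0.0219, 0.0040, 0.0009, 0.0001, 0.0000, 0.0000]  mean=-0.3608  Neff=2.9191  idx=[5, 5, 5, 6, 6, 6, 6, 6, 7, 7, 7, 7, 7, 7]
step 2: w=[0.0010, 0.0010, 0.0010, 0.0892, 0.0892, 0.0892, 0.0892, 0.0892, 0.0919, 0.0919, 0.0919, 0.0919, 0.0919, 0.0919]  mean=-0.1975  Neff=11.0605  idx=[3, 3, 4, 5, 6, 7, 7, 8, 9, 10, 11, 11, 12, 13]

resampled_idx = [3, 3, 4, 5, 6, 7, 7, 8, 9, 10, 11, 11, 12, 13]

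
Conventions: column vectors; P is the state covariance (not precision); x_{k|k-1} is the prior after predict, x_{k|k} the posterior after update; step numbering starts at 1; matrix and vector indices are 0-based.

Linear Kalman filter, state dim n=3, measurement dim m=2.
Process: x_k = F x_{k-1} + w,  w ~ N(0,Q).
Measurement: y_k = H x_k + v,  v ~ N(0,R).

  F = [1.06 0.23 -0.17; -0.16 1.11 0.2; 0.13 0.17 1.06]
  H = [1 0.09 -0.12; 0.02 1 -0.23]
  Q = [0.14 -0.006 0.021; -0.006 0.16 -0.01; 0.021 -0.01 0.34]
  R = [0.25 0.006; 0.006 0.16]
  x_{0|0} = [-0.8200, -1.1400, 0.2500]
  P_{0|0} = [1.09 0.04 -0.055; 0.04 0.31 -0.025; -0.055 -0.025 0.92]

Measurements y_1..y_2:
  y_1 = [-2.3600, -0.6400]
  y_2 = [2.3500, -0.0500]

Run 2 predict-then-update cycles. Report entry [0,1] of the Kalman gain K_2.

step 1: x^-=[-1.1739, -1.0842, -0.0354]  P^-=[1.4490 -0.1070 -0.0400; -0.1070 0.5849 0.2032; -0.0400 0.2032 1.3787]  S=[1.7095 -0.0008; -0.0008 0.7210]  K=[0.8447 -0.0945; -0.0457 0.7433; -0.1096 -0.1592]  nu=[-1.0928, 0.4595]  x^+=[-2.1404, -0.6927, 0.0112]  P^+=[0.2226 0.0102 0.1073; 0.0102 0.1828 0.2799; 0.1073 0.2799 1.3399]
step 2: x^-=[-2.4300, -0.4242, -0.3842]  P^-=[0.3829 -0.0453 -0.0022; -0.0453 0.5584 0.6286; -0.0022 0.6286 1.9855]  S=[0.6448 -0.0146; -0.0146 0.5326]  K=[0.5867 -0.0537; -0.0918 0.7727; -0.2780 0.3151]  nu=[4.7721, 0.3344]  x^+=[0.3517, -0.6039, -1.6057]  P^+=[0.1585 0.0182 0.1149; 0.0182 0.2329 0.4789; 0.1149 0.4789 1.8802]

K[0,1] = -0.0537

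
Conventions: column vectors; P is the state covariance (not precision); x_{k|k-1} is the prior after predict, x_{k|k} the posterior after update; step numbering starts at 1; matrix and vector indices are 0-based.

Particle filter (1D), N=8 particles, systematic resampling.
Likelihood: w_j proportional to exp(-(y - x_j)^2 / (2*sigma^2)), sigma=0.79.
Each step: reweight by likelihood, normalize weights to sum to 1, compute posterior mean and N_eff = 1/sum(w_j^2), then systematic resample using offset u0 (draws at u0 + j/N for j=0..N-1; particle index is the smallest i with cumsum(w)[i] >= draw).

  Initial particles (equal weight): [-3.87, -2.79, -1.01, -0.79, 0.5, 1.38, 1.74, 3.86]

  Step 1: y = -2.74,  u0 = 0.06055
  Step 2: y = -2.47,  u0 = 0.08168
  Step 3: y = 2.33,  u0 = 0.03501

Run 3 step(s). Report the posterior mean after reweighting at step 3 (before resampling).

post_mean = -2.7900

step 1: w=[0.2403, 0.6670, 0.0608, 0.0318, 0.0001, 0.0000, 0.0000, 0.0000]  mean=-2.8773  Neff=1.9710  idx=[0, 0, 1, 1, 1, 1, 1, 2]
step 2: w=[0.0400, 0.0400, 0.1770, 0.1770, 0.1770, 0.1770, 0.1770, 0.0348]  mean=-2.8143  Neff=6.2061  idx=[2, 2, 3, 4, 4, 5, 6, 6]
step 3: w=[0.1250, 0.1250, 0.1250, 0.1250, 0.1250, 0.1250, 0.1250, 0.1250]  mean=-2.7900  Neff=8.0000  idx=[0, 1, 2, 3, 4, 5, 6, 7]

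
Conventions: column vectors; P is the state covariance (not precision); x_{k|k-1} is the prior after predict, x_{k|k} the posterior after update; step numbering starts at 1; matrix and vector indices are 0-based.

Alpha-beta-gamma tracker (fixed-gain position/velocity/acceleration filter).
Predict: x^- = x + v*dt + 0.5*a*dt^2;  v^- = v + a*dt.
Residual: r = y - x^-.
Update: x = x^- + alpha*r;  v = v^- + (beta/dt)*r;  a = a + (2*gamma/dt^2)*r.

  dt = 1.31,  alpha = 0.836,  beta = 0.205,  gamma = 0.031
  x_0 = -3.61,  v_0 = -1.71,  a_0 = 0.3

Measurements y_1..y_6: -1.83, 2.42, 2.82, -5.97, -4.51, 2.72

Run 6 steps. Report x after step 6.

step 1: x_pred=-5.5927  r=3.7627  x^+=-2.4471  v^+=-0.7282  a^+=0.4359
step 2: x_pred=-3.0269  r=5.4469  x^+=1.5267  v^+=0.6953  a^+=0.6327
step 3: x_pred=2.9804  r=-0.1604  x^+=2.8463  v^+=1.4991  a^+=0.6269
step 4: x_pred=5.3480  r=-11.3180  x^+=-4.1138  v^+=0.5492  a^+=0.2180
step 5: x_pred=-3.2073  r=-1.3027  x^+=-4.2964  v^+=0.6310  a^+=0.1710
step 6: x_pred=-3.3231  r=6.0431  x^+=1.7289  v^+=1.8006  a^+=0.3893

x_post = 1.7289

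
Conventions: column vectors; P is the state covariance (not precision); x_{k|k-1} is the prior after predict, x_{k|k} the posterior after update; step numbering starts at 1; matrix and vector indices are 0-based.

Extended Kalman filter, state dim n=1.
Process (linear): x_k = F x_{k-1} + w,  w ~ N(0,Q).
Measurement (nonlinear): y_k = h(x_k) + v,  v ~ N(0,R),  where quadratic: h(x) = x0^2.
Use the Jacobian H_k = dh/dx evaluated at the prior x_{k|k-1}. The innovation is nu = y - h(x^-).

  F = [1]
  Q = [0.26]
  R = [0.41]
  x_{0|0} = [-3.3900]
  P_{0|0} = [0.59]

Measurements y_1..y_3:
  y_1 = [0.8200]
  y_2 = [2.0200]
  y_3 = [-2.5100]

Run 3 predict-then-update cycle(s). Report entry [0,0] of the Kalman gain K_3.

step 1: x^-=[-3.3900]  P^-=[0.8500]  H_jac=[-6.7800]  S=[39.4831]  K=[-0.1460]  nu=[-10.6721]  x^+=[-1.8323]  P^+=[0.0088]
step 2: x^-=[-1.8323]  P^-=[0.2688]  H_jac=[-3.6646]  S=[4.0201]  K=[-0.2451]  nu=[-1.3373]  x^+=[-1.5046]  P^+=[0.0274]
step 3: x^-=[-1.5046]  P^-=[0.2874]  H_jac=[-3.0092]  S=[3.0126]  K=[-0.2871]  nu=[-4.7738]  x^+=[-0.1341]  P^+=[0.0391]

K[0,0] = -0.2871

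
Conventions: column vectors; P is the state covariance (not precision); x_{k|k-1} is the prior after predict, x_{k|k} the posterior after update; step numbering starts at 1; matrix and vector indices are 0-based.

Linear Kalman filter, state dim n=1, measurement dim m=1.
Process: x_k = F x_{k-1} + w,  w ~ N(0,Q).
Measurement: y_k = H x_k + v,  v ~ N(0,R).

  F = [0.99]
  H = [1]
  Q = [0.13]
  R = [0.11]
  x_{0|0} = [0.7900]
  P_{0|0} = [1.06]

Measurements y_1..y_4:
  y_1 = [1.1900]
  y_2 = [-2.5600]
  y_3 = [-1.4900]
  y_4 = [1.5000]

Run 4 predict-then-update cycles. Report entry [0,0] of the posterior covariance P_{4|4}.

step 1: x^-=[0.7821]  P^-=[1.1689]  S=[1.2789]  K=[0.9140]  nu=[0.4079]  x^+=[1.1549]  P^+=[0.1005]
step 2: x^-=[1.1434]  P^-=[0.2285]  S=[0.3385]  K=[0.6751]  nu=[-3.7034]  x^+=[-1.3567]  P^+=[0.0743]
step 3: x^-=[-1.3431]  P^-=[0.2028]  S=[0.3128]  K=[0.6483]  nu=[-0.1469]  x^+=[-1.4383]  P^+=[0.0713]
step 4: x^-=[-1.4240]  P^-=[0.1999]  S=[0.3099]  K=[0.6450]  nu=[2.9240]  x^+=[0.4621]  P^+=[0.0710]

P_post[0,0] = 0.0710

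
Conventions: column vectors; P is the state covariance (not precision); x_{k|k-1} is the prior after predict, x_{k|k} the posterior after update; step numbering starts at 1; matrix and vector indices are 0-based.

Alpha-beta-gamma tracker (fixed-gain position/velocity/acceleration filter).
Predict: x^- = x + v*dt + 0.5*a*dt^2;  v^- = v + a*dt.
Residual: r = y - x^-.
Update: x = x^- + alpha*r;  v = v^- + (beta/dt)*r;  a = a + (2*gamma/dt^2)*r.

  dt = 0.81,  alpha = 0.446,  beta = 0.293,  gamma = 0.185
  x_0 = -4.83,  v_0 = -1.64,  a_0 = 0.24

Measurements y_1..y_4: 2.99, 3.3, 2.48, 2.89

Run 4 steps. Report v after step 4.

step 1: x_pred=-6.0797  r=9.0697  x^+=-2.0346  v^+=1.8352  a^+=5.3547
step 2: x_pred=1.2085  r=2.0915  x^+=2.1413  v^+=6.9290  a^+=6.5342
step 3: x_pred=9.8974  r=-7.4174  x^+=6.5892  v^+=9.5387  a^+=2.3513
step 4: x_pred=15.0869  r=-12.1969  x^+=9.6471  v^+=7.0312  a^+=-4.5270

v_post = 7.0312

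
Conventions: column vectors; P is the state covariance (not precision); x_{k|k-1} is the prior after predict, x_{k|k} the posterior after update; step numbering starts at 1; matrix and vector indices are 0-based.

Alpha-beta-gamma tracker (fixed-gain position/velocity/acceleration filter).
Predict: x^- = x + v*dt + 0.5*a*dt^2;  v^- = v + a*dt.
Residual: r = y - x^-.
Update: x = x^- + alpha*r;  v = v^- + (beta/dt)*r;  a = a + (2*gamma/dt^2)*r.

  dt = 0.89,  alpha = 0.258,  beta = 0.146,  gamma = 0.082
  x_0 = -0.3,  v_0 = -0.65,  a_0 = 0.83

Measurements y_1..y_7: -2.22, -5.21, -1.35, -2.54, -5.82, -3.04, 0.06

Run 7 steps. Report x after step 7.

x_post = -4.3227

step 1: x_pred=-0.5498  r=-1.6702  x^+=-0.9807  v^+=-0.1853  a^+=0.4842
step 2: x_pred=-0.9538  r=-4.2562  x^+=-2.0519  v^+=-0.4526  a^+=-0.3970
step 3: x_pred=-2.6120  r=1.2620  x^+=-2.2864  v^+=-0.5989  a^+=-0.1357
step 4: x_pred=-2.8732  r=0.3332  x^+=-2.7872  v^+=-0.6651  a^+=-0.0668
step 5: x_pred=-3.4055  r=-2.4145  x^+=-4.0285  v^+=-1.1206  a^+=-0.5667
step 6: x_pred=-5.2502  r=2.2102  x^+=-4.6800  v^+=-1.2623  a^+=-0.1091
step 7: x_pred=-5.8466  r=5.9066  x^+=-4.3227  v^+=-0.3904  a^+=1.1139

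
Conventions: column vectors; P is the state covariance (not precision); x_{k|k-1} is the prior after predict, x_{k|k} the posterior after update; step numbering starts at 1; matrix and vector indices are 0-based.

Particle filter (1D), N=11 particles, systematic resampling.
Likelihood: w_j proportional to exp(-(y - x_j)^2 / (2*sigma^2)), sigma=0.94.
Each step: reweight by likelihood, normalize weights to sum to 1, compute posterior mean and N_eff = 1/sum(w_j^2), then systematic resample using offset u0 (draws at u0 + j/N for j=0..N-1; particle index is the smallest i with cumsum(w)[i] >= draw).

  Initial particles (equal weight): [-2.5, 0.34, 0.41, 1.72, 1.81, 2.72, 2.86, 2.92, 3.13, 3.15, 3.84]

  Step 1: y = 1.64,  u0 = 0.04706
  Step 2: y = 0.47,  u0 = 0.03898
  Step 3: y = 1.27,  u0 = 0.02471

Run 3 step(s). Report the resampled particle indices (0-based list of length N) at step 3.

resampled_idx = [0, 1, 2, 3, 4, 5, 6, 7, 8, 8, 9]

step 1: w=[0.0000, 0.0808, 0.0893, 0.2094, 0.2068, 0.1086, 0.0905, 0.0832, 0.0598, 0.0579, 0.0136]  mean=2.0177  Neff=7.3982  idx=[1, 2, 3, 3, 4, 4, 5, 5, 6, 7, 9]
step 2: w=[0.2646, 0.2666, 0.1104, 0.1104, 0.0967, 0.0967, 0.0152, 0.0152, 0.0105, 0.0089, 0.0046]  mean=1.0827  Neff=5.4089  idx=[0, 0, 0, 1, 1, 1, 2, 3, 4, 5, 6]
step 3: w=[0.0807, 0.0807, 0.0807, 0.0866, 0.0866, 0.0866, 0.1174, 0.1174, 0.1116, 0.1116, 0.0401]  mean=1.1057  Neff=10.4034  idx=[0, 1, 2, 3, 4, 5, 6, 7, 8, 8, 9]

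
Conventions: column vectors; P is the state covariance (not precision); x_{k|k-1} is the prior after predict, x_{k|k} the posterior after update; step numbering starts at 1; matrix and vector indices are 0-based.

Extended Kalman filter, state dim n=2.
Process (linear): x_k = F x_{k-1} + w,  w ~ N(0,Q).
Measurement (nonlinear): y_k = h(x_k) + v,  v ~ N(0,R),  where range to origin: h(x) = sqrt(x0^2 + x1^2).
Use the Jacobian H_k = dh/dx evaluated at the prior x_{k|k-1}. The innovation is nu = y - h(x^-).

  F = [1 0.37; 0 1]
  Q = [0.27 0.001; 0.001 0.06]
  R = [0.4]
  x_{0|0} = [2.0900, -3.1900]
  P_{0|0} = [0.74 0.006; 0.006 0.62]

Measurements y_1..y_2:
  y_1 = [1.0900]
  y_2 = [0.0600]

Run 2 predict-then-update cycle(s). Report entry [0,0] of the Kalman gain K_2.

step 1: x^-=[0.9097, -3.1900]  P^-=[1.0993 0.2364; 0.2364 0.6800]  H_jac=[0.2742 -0.9617]  S=[0.9868]  K=[0.0751; -0.5970]  nu=[-2.2272]  x^+=[0.7424, -1.8605]  P^+=[1.0937 0.2807; 0.2807 0.3283]
step 2: x^-=[0.0540, -1.8605]  P^-=[1.6164 0.4031; 0.4031 0.3883]  H_jac=[0.0290 -0.9996]  S=[0.7660]  K=[-0.4649; -0.4915]  nu=[-1.8013]  x^+=[0.8913, -0.9752]  P^+=[1.4509 0.2281; 0.2281 0.2033]

K[0,0] = -0.4649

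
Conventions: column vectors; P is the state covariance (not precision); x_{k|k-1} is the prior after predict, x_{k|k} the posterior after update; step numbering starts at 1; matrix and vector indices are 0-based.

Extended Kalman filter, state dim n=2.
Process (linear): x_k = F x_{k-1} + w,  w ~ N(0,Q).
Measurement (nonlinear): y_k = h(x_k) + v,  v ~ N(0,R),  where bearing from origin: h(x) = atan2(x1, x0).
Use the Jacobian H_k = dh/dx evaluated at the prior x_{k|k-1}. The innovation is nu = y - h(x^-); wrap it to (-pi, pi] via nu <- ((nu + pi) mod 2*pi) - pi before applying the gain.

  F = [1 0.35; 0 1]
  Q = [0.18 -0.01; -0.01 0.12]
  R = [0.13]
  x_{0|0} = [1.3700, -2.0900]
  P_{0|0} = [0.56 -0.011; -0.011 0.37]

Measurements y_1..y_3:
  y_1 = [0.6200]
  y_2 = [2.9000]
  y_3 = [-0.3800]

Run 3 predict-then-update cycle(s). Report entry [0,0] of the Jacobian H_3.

step 1: x^-=[0.6385, -2.0900]  P^-=[0.7776 0.1085; 0.1085 0.4900]  H_jac=[0.4376 0.1337]  S=[0.3004]  K=[1.1812; 0.3762]  nu=[1.8943]  x^+=[2.8761, -1.3774]  P^+=[0.3585 -0.0250; -0.0250 0.4475]
step 2: x^-=[2.3940, -1.3774]  P^-=[0.5759 0.1217; 0.1217 0.5675]  H_jac=[0.1806 0.3138]  S=[0.2185]  K=[0.6508; 0.9158]  nu=[-2.8611]  x^+=[0.5321, -3.9976]  P^+=[0.4833 -0.0085; -0.0085 0.3843]
step 3: x^-=[-0.8671, -3.9976]  P^-=[0.7044 0.1160; 0.1160 0.5043]  H_jac=[0.2389 -0.0518]  S=[0.1687]  K=[0.9621; 0.0093]  nu=[1.4044]  x^+=[0.4840, -3.9845]  P^+=[0.5483 0.1144; 0.1144 0.5043]

H_jac[0,0] = 0.2389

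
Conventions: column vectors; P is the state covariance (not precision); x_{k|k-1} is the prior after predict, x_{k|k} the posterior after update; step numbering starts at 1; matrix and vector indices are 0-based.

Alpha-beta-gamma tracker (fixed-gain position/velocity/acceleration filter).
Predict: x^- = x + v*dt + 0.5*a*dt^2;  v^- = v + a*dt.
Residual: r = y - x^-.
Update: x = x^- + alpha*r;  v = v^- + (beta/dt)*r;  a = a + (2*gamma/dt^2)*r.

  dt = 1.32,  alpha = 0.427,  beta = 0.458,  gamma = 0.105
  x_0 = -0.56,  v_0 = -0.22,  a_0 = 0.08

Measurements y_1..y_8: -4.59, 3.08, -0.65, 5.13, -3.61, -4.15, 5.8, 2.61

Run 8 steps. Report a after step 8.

step 1: x_pred=-0.7807  r=-3.8093  x^+=-2.4073  v^+=-1.4361  a^+=-0.3791
step 2: x_pred=-4.6332  r=7.7132  x^+=-1.3397  v^+=0.7397  a^+=0.5505
step 3: x_pred=0.1164  r=-0.7664  x^+=-0.2109  v^+=1.2005  a^+=0.4581
step 4: x_pred=1.7729  r=3.3571  x^+=3.2064  v^+=2.9701  a^+=0.8628
step 5: x_pred=7.8785  r=-11.4885  x^+=2.9729  v^+=0.1227  a^+=-0.5219
step 6: x_pred=2.6803  r=-6.8303  x^+=-0.2363  v^+=-2.9360  a^+=-1.3451
step 7: x_pred=-5.2837  r=11.0837  x^+=-0.5509  v^+=-0.8658  a^+=-0.0092
step 8: x_pred=-1.7019  r=4.3119  x^+=0.1393  v^+=0.6181  a^+=0.5104

a_post = 0.5104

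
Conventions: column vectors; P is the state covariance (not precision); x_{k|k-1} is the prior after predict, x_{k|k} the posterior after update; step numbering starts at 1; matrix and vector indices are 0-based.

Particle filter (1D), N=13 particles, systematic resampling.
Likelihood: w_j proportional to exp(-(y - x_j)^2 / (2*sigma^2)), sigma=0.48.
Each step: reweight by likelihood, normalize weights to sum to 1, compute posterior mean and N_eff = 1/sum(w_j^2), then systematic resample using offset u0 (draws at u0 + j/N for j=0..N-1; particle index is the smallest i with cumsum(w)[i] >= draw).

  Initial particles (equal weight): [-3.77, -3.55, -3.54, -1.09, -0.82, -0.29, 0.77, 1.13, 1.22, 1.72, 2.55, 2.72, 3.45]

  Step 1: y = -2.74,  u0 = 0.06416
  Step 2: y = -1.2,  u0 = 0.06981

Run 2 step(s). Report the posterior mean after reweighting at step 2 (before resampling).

post_mean = -3.5479

step 1: w=[0.1686, 0.4059, 0.4203, 0.0046, 0.0006, 0.0000, 0.0000, 0.0000, 0.0000, 0.0000, 0.0000, 0.0000, 0.0000]  mean=-3.5701  Neff=2.7035  idx=[0, 0, 1, 1, 1, 1, 1, 2, 2, 2, 2, 2, 2]
step 2: w=[0.0081, 0.0081, 0.0845, 0.0845, 0.0845, 0.0845, 0.0845, 0.0936, 0.0936, 0.0936, 0.0936, 0.0936, 0.0936]  mean=-3.5479  Neff=11.3183  idx=[2, 3, 4, 5, 6, 7, 7, 8, 9, 10, 11, 12, 12]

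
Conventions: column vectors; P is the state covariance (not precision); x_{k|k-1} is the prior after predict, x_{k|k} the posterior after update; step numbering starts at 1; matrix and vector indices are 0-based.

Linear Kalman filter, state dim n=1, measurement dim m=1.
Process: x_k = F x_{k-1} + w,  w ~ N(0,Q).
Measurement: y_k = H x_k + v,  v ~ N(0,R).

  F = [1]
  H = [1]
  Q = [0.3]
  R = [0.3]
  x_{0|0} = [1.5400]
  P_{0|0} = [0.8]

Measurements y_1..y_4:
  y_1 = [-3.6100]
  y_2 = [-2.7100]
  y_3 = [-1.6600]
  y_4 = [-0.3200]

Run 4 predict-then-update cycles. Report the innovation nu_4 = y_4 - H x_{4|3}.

innov = [1.7099]

step 1: x^-=[1.5400]  P^-=[1.1000]  S=[1.4000]  K=[0.7857]  nu=[-5.1500]  x^+=[-2.5064]  P^+=[0.2357]
step 2: x^-=[-2.5064]  P^-=[0.5357]  S=[0.8357]  K=[0.6410]  nu=[-0.2036]  x^+=[-2.6369]  P^+=[0.1923]
step 3: x^-=[-2.6369]  P^-=[0.4923]  S=[0.7923]  K=[0.6214]  nu=[0.9769]  x^+=[-2.0299]  P^+=[0.1864]
step 4: x^-=[-2.0299]  P^-=[0.4864]  S=[0.7864]  K=[0.6185]  nu=[1.7099]  x^+=[-0.9723]  P^+=[0.1856]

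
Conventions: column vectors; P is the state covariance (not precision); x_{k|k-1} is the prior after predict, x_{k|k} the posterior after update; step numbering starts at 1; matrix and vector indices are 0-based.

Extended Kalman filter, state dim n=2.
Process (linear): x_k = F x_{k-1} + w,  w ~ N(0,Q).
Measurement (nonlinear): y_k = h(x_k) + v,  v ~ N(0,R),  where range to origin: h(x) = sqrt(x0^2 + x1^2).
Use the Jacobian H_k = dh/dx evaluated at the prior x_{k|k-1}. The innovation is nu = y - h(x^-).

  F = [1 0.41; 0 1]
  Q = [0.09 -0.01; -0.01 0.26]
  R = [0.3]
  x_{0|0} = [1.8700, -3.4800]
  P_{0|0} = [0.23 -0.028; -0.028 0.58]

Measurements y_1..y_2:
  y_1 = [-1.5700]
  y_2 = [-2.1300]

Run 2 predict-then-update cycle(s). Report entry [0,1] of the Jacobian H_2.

H_jac[0,1] = 0.2375

step 1: x^-=[0.4432, -3.4800]  P^-=[0.3945 0.1998; 0.1998 0.8400]  H_jac=[0.1263 -0.9920]  S=[1.0828]  K=[-0.1370; -0.7462]  nu=[-5.0781]  x^+=[1.1389, 0.3094]  P^+=[0.3742 0.0891; 0.0891 0.2370]
step 2: x^-=[1.2658, 0.3094]  P^-=[0.5771 0.1763; 0.1763 0.4970]  H_jac=[0.9714 0.2375]  S=[0.9539]  K=[0.6316; 0.3032]  nu=[-3.4331]  x^+=[-0.9024, -0.7316]  P^+=[0.1966 -0.0064; -0.0064 0.4093]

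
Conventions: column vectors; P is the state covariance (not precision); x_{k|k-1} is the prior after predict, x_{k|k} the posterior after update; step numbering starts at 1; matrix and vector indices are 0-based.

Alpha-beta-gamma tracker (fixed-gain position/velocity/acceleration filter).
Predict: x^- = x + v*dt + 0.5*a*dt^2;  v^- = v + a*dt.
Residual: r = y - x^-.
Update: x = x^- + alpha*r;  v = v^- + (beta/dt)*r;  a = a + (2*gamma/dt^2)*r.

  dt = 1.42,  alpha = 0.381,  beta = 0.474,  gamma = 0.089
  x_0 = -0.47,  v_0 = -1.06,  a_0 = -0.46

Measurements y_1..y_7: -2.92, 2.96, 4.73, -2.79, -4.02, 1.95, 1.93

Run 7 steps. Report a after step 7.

a_post = 0.0279

step 1: x_pred=-2.4390  r=-0.4810  x^+=-2.6222  v^+=-1.8738  a^+=-0.5025
step 2: x_pred=-5.7896  r=8.7496  x^+=-2.4560  v^+=0.3334  a^+=0.2699
step 3: x_pred=-1.7105  r=6.4405  x^+=0.7433  v^+=2.8665  a^+=0.8385
step 4: x_pred=5.6591  r=-8.4491  x^+=2.4400  v^+=1.2368  a^+=0.0926
step 5: x_pred=4.2896  r=-8.3096  x^+=1.1236  v^+=-1.4055  a^+=-0.6409
step 6: x_pred=-1.5184  r=3.4684  x^+=-0.1969  v^+=-1.1579  a^+=-0.3348
step 7: x_pred=-2.1786  r=4.1086  x^+=-0.6132  v^+=-0.2618  a^+=0.0279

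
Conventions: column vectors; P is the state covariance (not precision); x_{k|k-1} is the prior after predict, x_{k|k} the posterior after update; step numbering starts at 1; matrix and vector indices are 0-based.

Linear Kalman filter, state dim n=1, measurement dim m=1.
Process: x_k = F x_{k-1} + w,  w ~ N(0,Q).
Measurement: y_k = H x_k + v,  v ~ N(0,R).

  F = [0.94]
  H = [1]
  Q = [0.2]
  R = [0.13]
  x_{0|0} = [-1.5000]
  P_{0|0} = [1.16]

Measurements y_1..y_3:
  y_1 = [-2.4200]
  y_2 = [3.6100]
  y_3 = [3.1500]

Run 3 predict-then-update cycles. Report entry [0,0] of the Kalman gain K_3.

step 1: x^-=[-1.4100]  P^-=[1.2250]  S=[1.3550]  K=[0.9041]  nu=[-1.0100]  x^+=[-2.3231]  P^+=[0.1175]
step 2: x^-=[-2.1837]  P^-=[0.3038]  S=[0.4338]  K=[0.7004]  nu=[5.7937]  x^+=[1.8739]  P^+=[0.0910]
step 3: x^-=[1.7615]  P^-=[0.2804]  S=[0.4104]  K=[0.6833]  nu=[1.3885]  x^+=[2.7102]  P^+=[0.0888]

K[0,0] = 0.6833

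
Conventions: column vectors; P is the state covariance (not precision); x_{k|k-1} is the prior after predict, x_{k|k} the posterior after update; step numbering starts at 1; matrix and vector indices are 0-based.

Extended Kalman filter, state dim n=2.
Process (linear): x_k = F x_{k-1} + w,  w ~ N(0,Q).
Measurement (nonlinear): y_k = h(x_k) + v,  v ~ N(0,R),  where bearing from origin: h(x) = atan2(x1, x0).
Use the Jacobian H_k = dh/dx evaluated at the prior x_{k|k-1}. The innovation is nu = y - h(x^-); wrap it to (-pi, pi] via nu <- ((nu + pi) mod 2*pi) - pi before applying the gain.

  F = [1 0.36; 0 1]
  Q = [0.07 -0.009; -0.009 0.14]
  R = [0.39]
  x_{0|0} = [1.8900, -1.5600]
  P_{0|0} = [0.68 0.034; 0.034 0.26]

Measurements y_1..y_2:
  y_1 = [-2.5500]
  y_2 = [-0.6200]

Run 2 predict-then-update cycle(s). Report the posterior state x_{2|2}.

step 1: x^-=[1.3284, -1.5600]  P^-=[0.8082 0.1186; 0.1186 0.4000]  H_jac=[0.3716 0.3164]  S=[0.5695]  K=[0.5932; 0.2996]  nu=[-1.6846]  x^+=[0.3291, -2.0647]  P^+=[0.6078 0.0174; 0.0174 0.3489]
step 2: x^-=[-0.4142, -2.0647]  P^-=[0.7355 0.1340; 0.1340 0.4889]  H_jac=[0.4656 -0.0934]  S=[0.5421]  K=[0.6087; 0.0308]  nu=[1.1488]  x^+=[0.2851, -2.0293]  P^+=[0.5347 0.1238; 0.1238 0.4884]

x_post = [0.2851, -2.0293]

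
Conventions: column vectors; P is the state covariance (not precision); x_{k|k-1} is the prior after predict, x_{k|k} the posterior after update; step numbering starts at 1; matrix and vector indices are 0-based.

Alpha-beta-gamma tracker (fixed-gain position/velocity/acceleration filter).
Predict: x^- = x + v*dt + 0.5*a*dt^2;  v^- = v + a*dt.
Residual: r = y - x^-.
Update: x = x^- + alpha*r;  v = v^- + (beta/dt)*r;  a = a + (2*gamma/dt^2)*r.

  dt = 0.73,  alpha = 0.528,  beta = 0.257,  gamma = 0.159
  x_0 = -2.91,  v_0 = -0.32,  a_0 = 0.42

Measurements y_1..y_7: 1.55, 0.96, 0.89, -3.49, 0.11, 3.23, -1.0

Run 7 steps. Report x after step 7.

step 1: x_pred=-3.0317  r=4.5817  x^+=-0.6126  v^+=1.5996  a^+=3.1541
step 2: x_pred=1.3956  r=-0.4356  x^+=1.1656  v^+=3.7487  a^+=2.8941
step 3: x_pred=4.6733  r=-3.7833  x^+=2.6757  v^+=4.5295  a^+=0.6365
step 4: x_pred=6.1519  r=-9.6419  x^+=1.0610  v^+=1.5997  a^+=-5.1171
step 5: x_pred=0.8653  r=-0.7553  x^+=0.4665  v^+=-2.4017  a^+=-5.5678
step 6: x_pred=-2.7703  r=6.0003  x^+=0.3979  v^+=-4.3538  a^+=-1.9873
step 7: x_pred=-3.3099  r=2.3099  x^+=-2.0903  v^+=-4.9913  a^+=-0.6089

x_post = -2.0903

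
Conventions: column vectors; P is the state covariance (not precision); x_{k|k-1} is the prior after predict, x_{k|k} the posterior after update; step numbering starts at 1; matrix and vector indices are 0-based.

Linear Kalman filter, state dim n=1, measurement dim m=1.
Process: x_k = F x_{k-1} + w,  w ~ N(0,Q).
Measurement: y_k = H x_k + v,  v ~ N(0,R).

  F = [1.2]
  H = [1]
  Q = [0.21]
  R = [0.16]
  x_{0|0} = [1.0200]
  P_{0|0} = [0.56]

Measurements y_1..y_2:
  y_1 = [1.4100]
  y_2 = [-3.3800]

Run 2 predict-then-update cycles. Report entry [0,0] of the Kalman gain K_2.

step 1: x^-=[1.2240]  P^-=[1.0164]  S=[1.1764]  K=[0.8640]  nu=[0.1860]  x^+=[1.3847]  P^+=[0.1382]
step 2: x^-=[1.6616]  P^-=[0.4091]  S=[0.5691]  K=[0.7188]  nu=[-5.0416]  x^+=[-1.9625]  P^+=[0.1150]

K[0,0] = 0.7188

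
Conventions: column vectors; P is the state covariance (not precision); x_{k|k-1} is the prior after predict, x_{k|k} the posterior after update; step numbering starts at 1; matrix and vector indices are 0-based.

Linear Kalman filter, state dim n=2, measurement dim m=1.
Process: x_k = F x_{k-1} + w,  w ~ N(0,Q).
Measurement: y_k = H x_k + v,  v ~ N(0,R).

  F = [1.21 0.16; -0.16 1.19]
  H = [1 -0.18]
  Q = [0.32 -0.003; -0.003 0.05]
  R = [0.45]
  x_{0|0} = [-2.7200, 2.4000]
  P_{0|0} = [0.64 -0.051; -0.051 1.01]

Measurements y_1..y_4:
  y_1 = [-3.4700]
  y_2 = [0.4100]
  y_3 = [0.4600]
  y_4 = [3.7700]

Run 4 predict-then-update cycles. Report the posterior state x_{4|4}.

step 1: x^-=[-2.9072, 3.2912]  P^-=[1.2631 -0.0067; -0.0067 1.5161]  S=[1.7647]  K=[0.7165; -0.1585]  nu=[0.0296]  x^+=[-2.8860, 3.2865]  P^+=[0.3573 0.1936; 0.1936 1.4718]
step 2: x^-=[-2.9662, 4.3727]  P^-=[0.9557 0.4819; 0.4819 2.0696]  S=[1.2993]  K=[0.6688; 0.0842]  nu=[4.1633]  x^+=[-0.1818, 4.7231]  P^+=[0.3745 0.4087; 0.4087 2.0604]
step 3: x^-=[0.5358, 5.6496]  P^-=[1.0794 0.8949; 0.8949 2.8216]  S=[1.2986]  K=[0.7071; 0.2980]  nu=[0.9412]  x^+=[1.2013, 5.9300]  P^+=[0.4300 0.6212; 0.6212 2.7063]
step 4: x^-=[2.4024, 6.8645]  P^-=[1.2594 1.3076; 1.3076 3.6569]  S=[1.3572]  K=[0.7546; 0.4785]  nu=[2.6033]  x^+=[4.3667, 8.1102]  P^+=[0.4867 0.8176; 0.8176 3.3461]

x_post = [4.3667, 8.1102]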